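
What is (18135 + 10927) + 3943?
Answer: 33005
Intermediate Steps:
(18135 + 10927) + 3943 = 29062 + 3943 = 33005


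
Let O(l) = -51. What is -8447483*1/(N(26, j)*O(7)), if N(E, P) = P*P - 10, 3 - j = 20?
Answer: 8447483/14229 ≈ 593.68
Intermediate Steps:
j = -17 (j = 3 - 1*20 = 3 - 20 = -17)
N(E, P) = -10 + P² (N(E, P) = P² - 10 = -10 + P²)
-8447483*1/(N(26, j)*O(7)) = -8447483*(-1/(51*(-10 + (-17)²))) = -8447483*(-1/(51*(-10 + 289))) = -8447483/(279*(-51)) = -8447483/(-14229) = -8447483*(-1/14229) = 8447483/14229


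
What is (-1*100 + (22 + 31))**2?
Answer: 2209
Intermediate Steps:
(-1*100 + (22 + 31))**2 = (-100 + 53)**2 = (-47)**2 = 2209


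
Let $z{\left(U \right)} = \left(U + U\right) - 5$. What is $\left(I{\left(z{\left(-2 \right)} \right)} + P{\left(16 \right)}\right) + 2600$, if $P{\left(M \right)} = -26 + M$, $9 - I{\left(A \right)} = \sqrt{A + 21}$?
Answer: $2599 - 2 \sqrt{3} \approx 2595.5$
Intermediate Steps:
$z{\left(U \right)} = -5 + 2 U$ ($z{\left(U \right)} = 2 U - 5 = -5 + 2 U$)
$I{\left(A \right)} = 9 - \sqrt{21 + A}$ ($I{\left(A \right)} = 9 - \sqrt{A + 21} = 9 - \sqrt{21 + A}$)
$\left(I{\left(z{\left(-2 \right)} \right)} + P{\left(16 \right)}\right) + 2600 = \left(\left(9 - \sqrt{21 + \left(-5 + 2 \left(-2\right)\right)}\right) + \left(-26 + 16\right)\right) + 2600 = \left(\left(9 - \sqrt{21 - 9}\right) - 10\right) + 2600 = \left(\left(9 - \sqrt{12}\right) - 10\right) + 2600 = \left(\left(9 - 2 \sqrt{3}\right) - 10\right) + 2600 = \left(-1 - 2 \sqrt{3}\right) + 2600 = 2599 - 2 \sqrt{3}$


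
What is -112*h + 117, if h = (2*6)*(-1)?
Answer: 1461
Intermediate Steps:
h = -12 (h = 12*(-1) = -12)
-112*h + 117 = -112*(-12) + 117 = 1344 + 117 = 1461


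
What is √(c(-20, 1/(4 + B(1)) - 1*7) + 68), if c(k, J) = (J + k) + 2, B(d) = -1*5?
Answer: √42 ≈ 6.4807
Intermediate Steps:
B(d) = -5
c(k, J) = 2 + J + k
√(c(-20, 1/(4 + B(1)) - 1*7) + 68) = √((2 + (1/(4 - 5) - 1*7) - 20) + 68) = √((2 + (1/(-1) - 7) - 20) + 68) = √((2 + (-1 - 7) - 20) + 68) = √((2 - 8 - 20) + 68) = √(-26 + 68) = √42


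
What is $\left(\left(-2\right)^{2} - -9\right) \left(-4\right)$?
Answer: $-52$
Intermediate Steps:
$\left(\left(-2\right)^{2} - -9\right) \left(-4\right) = \left(4 + 9\right) \left(-4\right) = 13 \left(-4\right) = -52$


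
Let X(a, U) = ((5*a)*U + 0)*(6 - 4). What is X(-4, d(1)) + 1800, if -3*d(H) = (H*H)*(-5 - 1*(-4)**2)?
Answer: 1520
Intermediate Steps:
d(H) = 7*H**2 (d(H) = -H*H*(-5 - 1*(-4)**2)/3 = -H**2*(-5 - 1*16)/3 = -H**2*(-5 - 16)/3 = -H**2*(-21)/3 = -(-7)*H**2 = 7*H**2)
X(a, U) = 10*U*a (X(a, U) = (5*U*a + 0)*2 = (5*U*a)*2 = 10*U*a)
X(-4, d(1)) + 1800 = 10*(7*1**2)*(-4) + 1800 = 10*(7*1)*(-4) + 1800 = 10*7*(-4) + 1800 = -280 + 1800 = 1520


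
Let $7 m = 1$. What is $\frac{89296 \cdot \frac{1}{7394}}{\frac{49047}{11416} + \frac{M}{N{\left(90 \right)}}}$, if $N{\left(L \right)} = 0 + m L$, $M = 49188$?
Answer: $\frac{7645523520}{2424693276857} \approx 0.0031532$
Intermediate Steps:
$m = \frac{1}{7}$ ($m = \frac{1}{7} \cdot 1 = \frac{1}{7} \approx 0.14286$)
$N{\left(L \right)} = \frac{L}{7}$ ($N{\left(L \right)} = 0 + \frac{L}{7} = \frac{L}{7}$)
$\frac{89296 \cdot \frac{1}{7394}}{\frac{49047}{11416} + \frac{M}{N{\left(90 \right)}}} = \frac{89296 \cdot \frac{1}{7394}}{\frac{49047}{11416} + \frac{49188}{\frac{1}{7} \cdot 90}} = \frac{89296 \cdot \frac{1}{7394}}{49047 \cdot \frac{1}{11416} + \frac{49188}{\frac{90}{7}}} = \frac{44648}{3697 \left(\frac{49047}{11416} + 49188 \cdot \frac{7}{90}\right)} = \frac{44648}{3697 \left(\frac{49047}{11416} + \frac{57386}{15}\right)} = \frac{44648}{3697 \cdot \frac{655854281}{171240}} = \frac{44648}{3697} \cdot \frac{171240}{655854281} = \frac{7645523520}{2424693276857}$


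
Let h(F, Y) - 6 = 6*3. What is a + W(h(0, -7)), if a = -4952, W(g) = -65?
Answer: -5017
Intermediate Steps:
h(F, Y) = 24 (h(F, Y) = 6 + 6*3 = 6 + 18 = 24)
a + W(h(0, -7)) = -4952 - 65 = -5017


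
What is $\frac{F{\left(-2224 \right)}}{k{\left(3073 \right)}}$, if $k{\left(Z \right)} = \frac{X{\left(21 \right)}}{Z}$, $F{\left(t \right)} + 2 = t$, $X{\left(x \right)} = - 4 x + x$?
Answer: $\frac{325738}{3} \approx 1.0858 \cdot 10^{5}$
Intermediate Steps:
$X{\left(x \right)} = - 3 x$
$F{\left(t \right)} = -2 + t$
$k{\left(Z \right)} = - \frac{63}{Z}$ ($k{\left(Z \right)} = \frac{\left(-3\right) 21}{Z} = - \frac{63}{Z}$)
$\frac{F{\left(-2224 \right)}}{k{\left(3073 \right)}} = \frac{-2 - 2224}{\left(-63\right) \frac{1}{3073}} = - \frac{2226}{\left(-63\right) \frac{1}{3073}} = - \frac{2226}{- \frac{9}{439}} = \left(-2226\right) \left(- \frac{439}{9}\right) = \frac{325738}{3}$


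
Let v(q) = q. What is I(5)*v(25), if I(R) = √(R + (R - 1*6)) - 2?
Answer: 0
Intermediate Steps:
I(R) = -2 + √(-6 + 2*R) (I(R) = √(R + (R - 6)) - 2 = √(R + (-6 + R)) - 2 = √(-6 + 2*R) - 2 = -2 + √(-6 + 2*R))
I(5)*v(25) = (-2 + √(-6 + 2*5))*25 = (-2 + √(-6 + 10))*25 = (-2 + √4)*25 = (-2 + 2)*25 = 0*25 = 0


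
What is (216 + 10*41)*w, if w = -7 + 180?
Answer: 108298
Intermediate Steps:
w = 173
(216 + 10*41)*w = (216 + 10*41)*173 = (216 + 410)*173 = 626*173 = 108298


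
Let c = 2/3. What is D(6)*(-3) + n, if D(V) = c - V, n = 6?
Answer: 22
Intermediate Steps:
c = ⅔ (c = 2*(⅓) = ⅔ ≈ 0.66667)
D(V) = ⅔ - V
D(6)*(-3) + n = (⅔ - 1*6)*(-3) + 6 = (⅔ - 6)*(-3) + 6 = -16/3*(-3) + 6 = 16 + 6 = 22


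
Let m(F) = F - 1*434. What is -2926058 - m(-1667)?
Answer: -2923957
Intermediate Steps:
m(F) = -434 + F (m(F) = F - 434 = -434 + F)
-2926058 - m(-1667) = -2926058 - (-434 - 1667) = -2926058 - 1*(-2101) = -2926058 + 2101 = -2923957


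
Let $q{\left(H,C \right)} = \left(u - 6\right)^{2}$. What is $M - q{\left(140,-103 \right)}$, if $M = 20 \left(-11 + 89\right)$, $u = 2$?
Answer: $1544$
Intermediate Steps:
$q{\left(H,C \right)} = 16$ ($q{\left(H,C \right)} = \left(2 - 6\right)^{2} = \left(-4\right)^{2} = 16$)
$M = 1560$ ($M = 20 \cdot 78 = 1560$)
$M - q{\left(140,-103 \right)} = 1560 - 16 = 1544$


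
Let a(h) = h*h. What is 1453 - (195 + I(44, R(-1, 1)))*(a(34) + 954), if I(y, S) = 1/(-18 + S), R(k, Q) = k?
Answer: -7787833/19 ≈ -4.0989e+5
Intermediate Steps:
a(h) = h²
1453 - (195 + I(44, R(-1, 1)))*(a(34) + 954) = 1453 - (195 + 1/(-18 - 1))*(34² + 954) = 1453 - (195 + 1/(-19))*(1156 + 954) = 1453 - (195 - 1/19)*2110 = 1453 - 3704*2110/19 = 1453 - 1*7815440/19 = 1453 - 7815440/19 = -7787833/19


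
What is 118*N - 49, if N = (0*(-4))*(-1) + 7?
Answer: 777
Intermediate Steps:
N = 7 (N = 0*(-1) + 7 = 0 + 7 = 7)
118*N - 49 = 118*7 - 49 = 826 - 49 = 777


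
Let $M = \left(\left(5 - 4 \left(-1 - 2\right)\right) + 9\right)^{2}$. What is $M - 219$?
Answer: $457$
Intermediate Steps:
$M = 676$ ($M = \left(\left(5 - -12\right) + 9\right)^{2} = \left(\left(5 + 12\right) + 9\right)^{2} = \left(17 + 9\right)^{2} = 26^{2} = 676$)
$M - 219 = 676 - 219 = 457$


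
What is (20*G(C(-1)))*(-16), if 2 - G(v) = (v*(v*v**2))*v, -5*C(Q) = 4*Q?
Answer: -334464/625 ≈ -535.14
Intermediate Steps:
C(Q) = -4*Q/5
G(v) = 2 - v**5 (G(v) = 2 - v*(v*v**2)*v = 2 - v*v**3*v = 2 - v**4*v = 2 - v**5)
(20*G(C(-1)))*(-16) = (20*(2 - (-4/5*(-1))**5))*(-16) = (20*(2 - (4/5)**5))*(-16) = (20*(2 - 1*1024/3125))*(-16) = (20*(2 - 1024/3125))*(-16) = (20*(5226/3125))*(-16) = (20904/625)*(-16) = -334464/625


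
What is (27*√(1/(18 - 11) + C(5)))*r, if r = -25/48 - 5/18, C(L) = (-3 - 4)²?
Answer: -345*√602/56 ≈ -151.16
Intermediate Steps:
C(L) = 49 (C(L) = (-7)² = 49)
r = -115/144 (r = -25*1/48 - 5*1/18 = -25/48 - 5/18 = -115/144 ≈ -0.79861)
(27*√(1/(18 - 11) + C(5)))*r = (27*√(1/(18 - 11) + 49))*(-115/144) = (27*√(1/7 + 49))*(-115/144) = (27*√(⅐ + 49))*(-115/144) = (27*√(344/7))*(-115/144) = (27*(2*√602/7))*(-115/144) = (54*√602/7)*(-115/144) = -345*√602/56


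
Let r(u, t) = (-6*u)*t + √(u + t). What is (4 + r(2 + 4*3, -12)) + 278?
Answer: 1290 + √2 ≈ 1291.4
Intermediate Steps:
r(u, t) = √(t + u) - 6*t*u (r(u, t) = -6*t*u + √(t + u) = √(t + u) - 6*t*u)
(4 + r(2 + 4*3, -12)) + 278 = (4 + (√(-12 + (2 + 4*3)) - 6*(-12)*(2 + 4*3))) + 278 = (4 + (√(-12 + (2 + 12)) - 6*(-12)*(2 + 12))) + 278 = (4 + (√(-12 + 14) - 6*(-12)*14)) + 278 = (4 + (√2 + 1008)) + 278 = (4 + (1008 + √2)) + 278 = (1012 + √2) + 278 = 1290 + √2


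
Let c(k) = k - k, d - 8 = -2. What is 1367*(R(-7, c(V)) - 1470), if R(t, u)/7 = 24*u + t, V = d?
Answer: -2076473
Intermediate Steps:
d = 6 (d = 8 - 2 = 6)
V = 6
c(k) = 0
R(t, u) = 7*t + 168*u (R(t, u) = 7*(24*u + t) = 7*(t + 24*u) = 7*t + 168*u)
1367*(R(-7, c(V)) - 1470) = 1367*((7*(-7) + 168*0) - 1470) = 1367*((-49 + 0) - 1470) = 1367*(-49 - 1470) = 1367*(-1519) = -2076473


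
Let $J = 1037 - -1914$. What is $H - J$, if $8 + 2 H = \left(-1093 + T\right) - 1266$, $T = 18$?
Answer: $- \frac{8251}{2} \approx -4125.5$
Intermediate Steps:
$H = - \frac{2349}{2}$ ($H = -4 + \frac{\left(-1093 + 18\right) - 1266}{2} = -4 + \frac{-1075 - 1266}{2} = -4 + \frac{1}{2} \left(-2341\right) = -4 - \frac{2341}{2} = - \frac{2349}{2} \approx -1174.5$)
$J = 2951$ ($J = 1037 + 1914 = 2951$)
$H - J = - \frac{2349}{2} - 2951 = - \frac{8251}{2}$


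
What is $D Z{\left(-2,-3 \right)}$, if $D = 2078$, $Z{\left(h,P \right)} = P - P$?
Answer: $0$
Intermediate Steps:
$Z{\left(h,P \right)} = 0$
$D Z{\left(-2,-3 \right)} = 2078 \cdot 0 = 0$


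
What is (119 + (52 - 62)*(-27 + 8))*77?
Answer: 23793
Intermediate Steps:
(119 + (52 - 62)*(-27 + 8))*77 = (119 - 10*(-19))*77 = (119 + 190)*77 = 309*77 = 23793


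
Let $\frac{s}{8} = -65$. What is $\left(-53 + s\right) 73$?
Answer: $-41829$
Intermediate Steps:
$s = -520$ ($s = 8 \left(-65\right) = -520$)
$\left(-53 + s\right) 73 = \left(-53 - 520\right) 73 = \left(-573\right) 73 = -41829$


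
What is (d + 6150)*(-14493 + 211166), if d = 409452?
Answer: 81737692146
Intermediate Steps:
(d + 6150)*(-14493 + 211166) = (409452 + 6150)*(-14493 + 211166) = 415602*196673 = 81737692146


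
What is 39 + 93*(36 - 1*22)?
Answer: 1341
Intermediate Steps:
39 + 93*(36 - 1*22) = 39 + 93*(36 - 22) = 39 + 93*14 = 39 + 1302 = 1341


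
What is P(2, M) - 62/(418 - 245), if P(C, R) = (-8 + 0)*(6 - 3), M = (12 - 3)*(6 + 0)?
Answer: -4214/173 ≈ -24.358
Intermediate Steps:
M = 54 (M = 9*6 = 54)
P(C, R) = -24 (P(C, R) = -8*3 = -24)
P(2, M) - 62/(418 - 245) = -24 - 62/(418 - 245) = -24 - 62/173 = -4214/173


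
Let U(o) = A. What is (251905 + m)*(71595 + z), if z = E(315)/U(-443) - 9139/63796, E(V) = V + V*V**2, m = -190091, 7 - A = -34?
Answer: 1644317215718747/31898 ≈ 5.1549e+10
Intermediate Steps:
A = 41 (A = 7 - 1*(-34) = 7 + 34 = 41)
U(o) = 41
E(V) = V + V**3
z = 48634622501/63796 (z = (315 + 315**3)/41 - 9139/63796 = (315 + 31255875)*(1/41) - 9139*1/63796 = 31256190*(1/41) - 9139/63796 = 31256190/41 - 9139/63796 = 48634622501/63796 ≈ 7.6235e+5)
(251905 + m)*(71595 + z) = (251905 - 190091)*(71595 + 48634622501/63796) = 61814*(53202097121/63796) = 1644317215718747/31898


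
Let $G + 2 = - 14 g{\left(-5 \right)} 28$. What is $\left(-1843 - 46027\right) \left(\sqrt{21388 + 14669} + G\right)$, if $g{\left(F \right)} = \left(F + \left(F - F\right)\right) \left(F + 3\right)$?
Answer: $187746140 - 47870 \sqrt{36057} \approx 1.7866 \cdot 10^{8}$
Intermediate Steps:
$g{\left(F \right)} = F \left(3 + F\right)$ ($g{\left(F \right)} = \left(F + 0\right) \left(3 + F\right) = F \left(3 + F\right)$)
$G = -3922$ ($G = -2 + - 14 \left(- 5 \left(3 - 5\right)\right) 28 = -2 + - 14 \left(\left(-5\right) \left(-2\right)\right) 28 = -2 + \left(-14\right) 10 \cdot 28 = -2 - 3920 = -3922$)
$\left(-1843 - 46027\right) \left(\sqrt{21388 + 14669} + G\right) = \left(-1843 - 46027\right) \left(\sqrt{21388 + 14669} - 3922\right) = - 47870 \left(\sqrt{36057} - 3922\right) = - 47870 \left(-3922 + \sqrt{36057}\right) = 187746140 - 47870 \sqrt{36057}$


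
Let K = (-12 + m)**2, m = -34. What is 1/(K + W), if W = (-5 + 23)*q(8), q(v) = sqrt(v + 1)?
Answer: 1/2170 ≈ 0.00046083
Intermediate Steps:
q(v) = sqrt(1 + v)
K = 2116 (K = (-12 - 34)**2 = (-46)**2 = 2116)
W = 54 (W = (-5 + 23)*sqrt(1 + 8) = 18*sqrt(9) = 18*3 = 54)
1/(K + W) = 1/(2116 + 54) = 1/2170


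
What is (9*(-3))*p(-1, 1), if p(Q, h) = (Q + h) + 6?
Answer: -162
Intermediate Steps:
p(Q, h) = 6 + Q + h
(9*(-3))*p(-1, 1) = (9*(-3))*(6 - 1 + 1) = -27*6 = -162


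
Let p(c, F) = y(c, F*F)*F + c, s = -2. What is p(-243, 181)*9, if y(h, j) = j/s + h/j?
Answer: -9660344157/362 ≈ -2.6686e+7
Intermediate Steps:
y(h, j) = -j/2 + h/j (y(h, j) = j/(-2) + h/j = j*(-1/2) + h/j = -j/2 + h/j)
p(c, F) = c + F*(-F**2/2 + c/F**2) (p(c, F) = (-F*F/2 + c/((F*F)))*F + c = (-F**2/2 + c/(F**2))*F + c = (-F**2/2 + c/F**2)*F + c = F*(-F**2/2 + c/F**2) + c = c + F*(-F**2/2 + c/F**2))
p(-243, 181)*9 = (-243 - 1/2*181**3 - 243/181)*9 = (-243 - 1/2*5929741 - 243*1/181)*9 = (-243 - 5929741/2 - 243/181)*9 = -1073371573/362*9 = -9660344157/362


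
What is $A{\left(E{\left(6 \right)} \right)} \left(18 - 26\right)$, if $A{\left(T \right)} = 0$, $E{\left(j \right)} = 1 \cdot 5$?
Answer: $0$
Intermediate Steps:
$E{\left(j \right)} = 5$
$A{\left(E{\left(6 \right)} \right)} \left(18 - 26\right) = 0 \left(18 - 26\right) = 0 \left(-8\right) = 0$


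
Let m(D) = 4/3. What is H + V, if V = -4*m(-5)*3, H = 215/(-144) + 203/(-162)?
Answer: -24295/1296 ≈ -18.746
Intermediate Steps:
m(D) = 4/3 (m(D) = 4*(⅓) = 4/3)
H = -3559/1296 (H = 215*(-1/144) + 203*(-1/162) = -215/144 - 203/162 = -3559/1296 ≈ -2.7461)
V = -16 (V = -4*4/3*3 = -16/3*3 = -16)
H + V = -3559/1296 - 16 = -24295/1296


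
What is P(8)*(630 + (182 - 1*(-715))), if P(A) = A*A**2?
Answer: 781824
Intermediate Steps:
P(A) = A**3
P(8)*(630 + (182 - 1*(-715))) = 8**3*(630 + (182 - 1*(-715))) = 512*(630 + (182 + 715)) = 512*(630 + 897) = 512*1527 = 781824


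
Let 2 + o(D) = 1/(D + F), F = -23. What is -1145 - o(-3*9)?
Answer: -57149/50 ≈ -1143.0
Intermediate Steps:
o(D) = -2 + 1/(-23 + D) (o(D) = -2 + 1/(D - 23) = -2 + 1/(-23 + D))
-1145 - o(-3*9) = -1145 - (47 - (-6)*9)/(-23 - 3*9) = -1145 - (47 - 2*(-27))/(-23 - 27) = -1145 - (47 + 54)/(-50) = -1145 - (-1)*101/50 = -1145 - 1*(-101/50) = -1145 + 101/50 = -57149/50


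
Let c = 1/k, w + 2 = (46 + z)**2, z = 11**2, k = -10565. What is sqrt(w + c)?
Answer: sqrt(3112725317010)/10565 ≈ 166.99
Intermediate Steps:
z = 121
w = 27887 (w = -2 + (46 + 121)**2 = -2 + 167**2 = -2 + 27889 = 27887)
c = -1/10565 (c = 1/(-10565) = -1/10565 ≈ -9.4652e-5)
sqrt(w + c) = sqrt(27887 - 1/10565) = sqrt(294626154/10565) = sqrt(3112725317010)/10565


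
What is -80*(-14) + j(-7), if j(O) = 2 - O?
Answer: 1129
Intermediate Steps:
-80*(-14) + j(-7) = -80*(-14) + (2 - 1*(-7)) = 1120 + (2 + 7) = 1120 + 9 = 1129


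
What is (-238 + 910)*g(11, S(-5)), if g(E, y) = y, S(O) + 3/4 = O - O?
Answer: -504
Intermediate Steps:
S(O) = -¾ (S(O) = -¾ + (O - O) = -¾ + 0 = -¾)
(-238 + 910)*g(11, S(-5)) = (-238 + 910)*(-¾) = 672*(-¾) = -504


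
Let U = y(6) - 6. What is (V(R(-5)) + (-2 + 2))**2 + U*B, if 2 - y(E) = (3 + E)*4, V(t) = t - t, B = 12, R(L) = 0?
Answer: -480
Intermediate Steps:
V(t) = 0
y(E) = -10 - 4*E (y(E) = 2 - (3 + E)*4 = 2 - (12 + 4*E) = 2 + (-12 - 4*E) = -10 - 4*E)
U = -40 (U = (-10 - 4*6) - 6 = (-10 - 24) - 6 = -34 - 6 = -40)
(V(R(-5)) + (-2 + 2))**2 + U*B = (0 + (-2 + 2))**2 - 40*12 = (0 + 0)**2 - 480 = 0**2 - 480 = 0 - 480 = -480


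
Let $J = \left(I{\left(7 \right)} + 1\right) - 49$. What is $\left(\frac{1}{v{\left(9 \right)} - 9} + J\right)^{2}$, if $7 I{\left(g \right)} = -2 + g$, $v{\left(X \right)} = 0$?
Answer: $\frac{8916196}{3969} \approx 2246.5$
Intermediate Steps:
$I{\left(g \right)} = - \frac{2}{7} + \frac{g}{7}$ ($I{\left(g \right)} = \frac{-2 + g}{7} = - \frac{2}{7} + \frac{g}{7}$)
$J = - \frac{331}{7}$ ($J = \left(\left(- \frac{2}{7} + \frac{1}{7} \cdot 7\right) + 1\right) - 49 = \left(\left(- \frac{2}{7} + 1\right) + 1\right) - 49 = \left(\frac{5}{7} + 1\right) - 49 = \frac{12}{7} - 49 = - \frac{331}{7} \approx -47.286$)
$\left(\frac{1}{v{\left(9 \right)} - 9} + J\right)^{2} = \left(\frac{1}{0 - 9} - \frac{331}{7}\right)^{2} = \left(\frac{1}{-9} - \frac{331}{7}\right)^{2} = \left(- \frac{1}{9} - \frac{331}{7}\right)^{2} = \left(- \frac{2986}{63}\right)^{2} = \frac{8916196}{3969}$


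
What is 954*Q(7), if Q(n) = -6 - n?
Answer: -12402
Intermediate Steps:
954*Q(7) = 954*(-6 - 1*7) = 954*(-6 - 7) = 954*(-13) = -12402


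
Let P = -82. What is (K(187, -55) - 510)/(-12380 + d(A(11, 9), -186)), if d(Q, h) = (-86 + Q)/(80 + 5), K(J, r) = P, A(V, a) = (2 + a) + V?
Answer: 12580/263091 ≈ 0.047816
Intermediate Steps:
A(V, a) = 2 + V + a
K(J, r) = -82
d(Q, h) = -86/85 + Q/85 (d(Q, h) = (-86 + Q)/85 = (-86 + Q)*(1/85) = -86/85 + Q/85)
(K(187, -55) - 510)/(-12380 + d(A(11, 9), -186)) = (-82 - 510)/(-12380 + (-86/85 + (2 + 11 + 9)/85)) = -592/(-12380 + (-86/85 + (1/85)*22)) = -592/(-12380 + (-86/85 + 22/85)) = -592/(-12380 - 64/85) = -592/(-1052364/85) = -592*(-85/1052364) = 12580/263091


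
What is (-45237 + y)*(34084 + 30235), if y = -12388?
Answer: -3706382375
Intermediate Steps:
(-45237 + y)*(34084 + 30235) = (-45237 - 12388)*(34084 + 30235) = -57625*64319 = -3706382375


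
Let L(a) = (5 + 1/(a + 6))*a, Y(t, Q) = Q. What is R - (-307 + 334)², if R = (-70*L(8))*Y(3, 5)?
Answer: -14929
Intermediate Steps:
L(a) = a*(5 + 1/(6 + a)) (L(a) = (5 + 1/(6 + a))*a = a*(5 + 1/(6 + a)))
R = -14200 (R = -560*(31 + 5*8)/(6 + 8)*5 = -560*(31 + 40)/14*5 = -560*71/14*5 = -70*284/7*5 = -2840*5 = -14200)
R - (-307 + 334)² = -14200 - (-307 + 334)² = -14200 - 1*27² = -14200 - 1*729 = -14200 - 729 = -14929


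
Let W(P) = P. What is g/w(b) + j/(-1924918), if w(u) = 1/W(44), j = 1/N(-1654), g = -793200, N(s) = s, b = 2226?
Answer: -111117668634297599/3183814372 ≈ -3.4901e+7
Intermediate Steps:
j = -1/1654 (j = 1/(-1654) = -1/1654 ≈ -0.00060460)
w(u) = 1/44
g/w(b) + j/(-1924918) = -793200/1/44 - 1/1654/(-1924918) = -793200*44 - 1/1654*(-1/1924918) = -34900800 + 1/3183814372 = -111117668634297599/3183814372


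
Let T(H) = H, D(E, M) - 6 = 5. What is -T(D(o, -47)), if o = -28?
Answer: -11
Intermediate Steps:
D(E, M) = 11 (D(E, M) = 6 + 5 = 11)
-T(D(o, -47)) = -1*11 = -11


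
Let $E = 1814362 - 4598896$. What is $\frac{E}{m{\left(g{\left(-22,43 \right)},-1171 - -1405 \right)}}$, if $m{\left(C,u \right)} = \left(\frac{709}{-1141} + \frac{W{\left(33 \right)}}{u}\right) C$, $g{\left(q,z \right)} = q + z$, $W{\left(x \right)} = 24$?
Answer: $\frac{5900427546}{23087} \approx 2.5557 \cdot 10^{5}$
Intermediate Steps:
$E = -2784534$ ($E = 1814362 - 4598896 = -2784534$)
$m{\left(C,u \right)} = C \left(- \frac{709}{1141} + \frac{24}{u}\right)$ ($m{\left(C,u \right)} = \left(\frac{709}{-1141} + \frac{24}{u}\right) C = \left(709 \left(- \frac{1}{1141}\right) + \frac{24}{u}\right) C = \left(- \frac{709}{1141} + \frac{24}{u}\right) C = C \left(- \frac{709}{1141} + \frac{24}{u}\right)$)
$\frac{E}{m{\left(g{\left(-22,43 \right)},-1171 - -1405 \right)}} = - \frac{2784534}{\frac{1}{1141} \left(-22 + 43\right) \frac{1}{-1171 - -1405} \left(27384 - 709 \left(-1171 - -1405\right)\right)} = - \frac{2784534}{\frac{1}{1141} \cdot 21 \frac{1}{-1171 + 1405} \left(27384 - 709 \left(-1171 + 1405\right)\right)} = - \frac{2784534}{\frac{1}{1141} \cdot 21 \cdot \frac{1}{234} \left(27384 - 165906\right)} = - \frac{2784534}{\frac{1}{1141} \cdot 21 \cdot \frac{1}{234} \left(-138522\right)} = - \frac{2784534}{- \frac{23087}{2119}} = \left(-2784534\right) \left(- \frac{2119}{23087}\right) = \frac{5900427546}{23087}$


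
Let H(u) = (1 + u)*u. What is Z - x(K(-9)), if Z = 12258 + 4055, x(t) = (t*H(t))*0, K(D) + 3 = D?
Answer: 16313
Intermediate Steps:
K(D) = -3 + D
H(u) = u*(1 + u)
x(t) = 0 (x(t) = (t*(t*(1 + t)))*0 = (t**2*(1 + t))*0 = 0)
Z = 16313
Z - x(K(-9)) = 16313 - 1*0 = 16313 + 0 = 16313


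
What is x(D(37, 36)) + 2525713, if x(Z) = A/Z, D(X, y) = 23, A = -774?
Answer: 58090625/23 ≈ 2.5257e+6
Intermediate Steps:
x(Z) = -774/Z
x(D(37, 36)) + 2525713 = -774/23 + 2525713 = 58090625/23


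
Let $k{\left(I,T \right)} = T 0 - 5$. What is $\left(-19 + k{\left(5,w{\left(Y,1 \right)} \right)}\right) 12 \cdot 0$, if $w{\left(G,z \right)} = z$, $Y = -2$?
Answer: $0$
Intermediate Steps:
$k{\left(I,T \right)} = -5$ ($k{\left(I,T \right)} = 0 - 5 = -5$)
$\left(-19 + k{\left(5,w{\left(Y,1 \right)} \right)}\right) 12 \cdot 0 = \left(-19 - 5\right) 12 \cdot 0 = \left(-24\right) 0 = 0$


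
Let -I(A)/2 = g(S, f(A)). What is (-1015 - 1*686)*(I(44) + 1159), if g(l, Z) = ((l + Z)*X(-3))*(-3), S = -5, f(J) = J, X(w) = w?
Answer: -777357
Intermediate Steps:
g(l, Z) = 9*Z + 9*l (g(l, Z) = ((l + Z)*(-3))*(-3) = ((Z + l)*(-3))*(-3) = (-3*Z - 3*l)*(-3) = 9*Z + 9*l)
I(A) = 90 - 18*A (I(A) = -2*(9*A + 9*(-5)) = -2*(9*A - 45) = -2*(-45 + 9*A) = 90 - 18*A)
(-1015 - 1*686)*(I(44) + 1159) = (-1015 - 1*686)*((90 - 18*44) + 1159) = (-1015 - 686)*((90 - 792) + 1159) = -1701*(-702 + 1159) = -1701*457 = -777357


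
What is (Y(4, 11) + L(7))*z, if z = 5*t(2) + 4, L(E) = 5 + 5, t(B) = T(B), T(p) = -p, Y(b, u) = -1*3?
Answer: -42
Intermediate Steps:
Y(b, u) = -3
t(B) = -B
L(E) = 10
z = -6 (z = 5*(-1*2) + 4 = 5*(-2) + 4 = -10 + 4 = -6)
(Y(4, 11) + L(7))*z = (-3 + 10)*(-6) = 7*(-6) = -42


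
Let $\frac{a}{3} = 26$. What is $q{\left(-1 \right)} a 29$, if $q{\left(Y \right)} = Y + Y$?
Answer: $-4524$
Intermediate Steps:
$a = 78$ ($a = 3 \cdot 26 = 78$)
$q{\left(Y \right)} = 2 Y$
$q{\left(-1 \right)} a 29 = 2 \left(-1\right) 78 \cdot 29 = \left(-2\right) 78 \cdot 29 = \left(-156\right) 29 = -4524$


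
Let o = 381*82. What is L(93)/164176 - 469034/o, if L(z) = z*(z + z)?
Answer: -616642757/41364408 ≈ -14.908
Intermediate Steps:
o = 31242
L(z) = 2*z**2 (L(z) = z*(2*z) = 2*z**2)
L(93)/164176 - 469034/o = (2*93**2)/164176 - 469034/31242 = (2*8649)*(1/164176) - 469034*1/31242 = 17298*(1/164176) - 234517/15621 = 279/2648 - 234517/15621 = -616642757/41364408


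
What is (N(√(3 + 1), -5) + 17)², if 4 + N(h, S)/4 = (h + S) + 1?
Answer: 49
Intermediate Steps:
N(h, S) = -12 + 4*S + 4*h (N(h, S) = -16 + 4*((h + S) + 1) = -16 + 4*((S + h) + 1) = -16 + 4*(1 + S + h) = -16 + (4 + 4*S + 4*h) = -12 + 4*S + 4*h)
(N(√(3 + 1), -5) + 17)² = ((-12 + 4*(-5) + 4*√(3 + 1)) + 17)² = ((-12 - 20 + 4*√4) + 17)² = ((-12 - 20 + 4*2) + 17)² = ((-12 - 20 + 8) + 17)² = (-24 + 17)² = (-7)² = 49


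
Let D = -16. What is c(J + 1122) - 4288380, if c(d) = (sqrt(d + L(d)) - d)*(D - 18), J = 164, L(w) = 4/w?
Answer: -4244656 - 340*sqrt(5316967)/643 ≈ -4.2459e+6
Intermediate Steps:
c(d) = -34*sqrt(d + 4/d) + 34*d (c(d) = (sqrt(d + 4/d) - d)*(-16 - 18) = (sqrt(d + 4/d) - d)*(-34) = -34*sqrt(d + 4/d) + 34*d)
c(J + 1122) - 4288380 = (-34*sqrt(4 + (164 + 1122)**2)/sqrt(164 + 1122) + 34*(164 + 1122)) - 4288380 = (-34*sqrt(1286)*sqrt(4 + 1286**2)/1286 + 34*1286) - 4288380 = (-34*sqrt(1286)*sqrt(4 + 1653796)/1286 + 43724) - 4288380 = (-34*10*sqrt(5316967)/643 + 43724) - 4288380 = (-340*sqrt(5316967)/643 + 43724) - 4288380 = (43724 - 340*sqrt(5316967)/643) - 4288380 = -4244656 - 340*sqrt(5316967)/643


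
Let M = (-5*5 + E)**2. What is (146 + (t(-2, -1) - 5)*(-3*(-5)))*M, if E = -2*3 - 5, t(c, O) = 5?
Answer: 189216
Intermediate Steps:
E = -11 (E = -6 - 5 = -11)
M = 1296 (M = (-5*5 - 11)**2 = (-25 - 11)**2 = (-36)**2 = 1296)
(146 + (t(-2, -1) - 5)*(-3*(-5)))*M = (146 + (5 - 5)*(-3*(-5)))*1296 = (146 + 0*15)*1296 = (146 + 0)*1296 = 146*1296 = 189216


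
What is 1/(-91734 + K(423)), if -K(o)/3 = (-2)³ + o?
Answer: -1/92979 ≈ -1.0755e-5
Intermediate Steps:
K(o) = 24 - 3*o (K(o) = -3*((-2)³ + o) = -3*(-8 + o) = 24 - 3*o)
1/(-91734 + K(423)) = 1/(-91734 + (24 - 3*423)) = 1/(-91734 + (24 - 1269)) = 1/(-91734 - 1245) = 1/(-92979) = -1/92979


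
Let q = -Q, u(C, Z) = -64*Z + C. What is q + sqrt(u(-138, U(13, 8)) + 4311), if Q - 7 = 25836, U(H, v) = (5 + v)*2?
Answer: -25843 + sqrt(2509) ≈ -25793.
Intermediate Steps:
U(H, v) = 10 + 2*v
u(C, Z) = C - 64*Z
Q = 25843 (Q = 7 + 25836 = 25843)
q = -25843 (q = -1*25843 = -25843)
q + sqrt(u(-138, U(13, 8)) + 4311) = -25843 + sqrt((-138 - 64*(10 + 2*8)) + 4311) = -25843 + sqrt((-138 - 64*(10 + 16)) + 4311) = -25843 + sqrt((-138 - 64*26) + 4311) = -25843 + sqrt((-138 - 1664) + 4311) = -25843 + sqrt(-1802 + 4311) = -25843 + sqrt(2509)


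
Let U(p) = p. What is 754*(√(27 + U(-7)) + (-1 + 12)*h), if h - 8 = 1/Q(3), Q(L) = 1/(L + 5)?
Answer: 132704 + 1508*√5 ≈ 1.3608e+5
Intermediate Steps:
Q(L) = 1/(5 + L)
h = 16 (h = 8 + 1/(1/(5 + 3)) = 8 + 1/(1/8) = 8 + 1/(⅛) = 8 + 8 = 16)
754*(√(27 + U(-7)) + (-1 + 12)*h) = 754*(√(27 - 7) + (-1 + 12)*16) = 754*(√20 + 11*16) = 754*(2*√5 + 176) = 754*(176 + 2*√5) = 132704 + 1508*√5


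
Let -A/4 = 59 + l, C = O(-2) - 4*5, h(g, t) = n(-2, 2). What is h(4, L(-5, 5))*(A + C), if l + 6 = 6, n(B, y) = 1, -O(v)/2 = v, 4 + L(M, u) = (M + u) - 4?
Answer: -252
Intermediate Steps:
L(M, u) = -8 + M + u (L(M, u) = -4 + ((M + u) - 4) = -4 + (-4 + M + u) = -8 + M + u)
O(v) = -2*v
h(g, t) = 1
l = 0 (l = -6 + 6 = 0)
C = -16 (C = -2*(-2) - 4*5 = 4 - 20 = -16)
A = -236 (A = -4*(59 + 0) = -4*59 = -236)
h(4, L(-5, 5))*(A + C) = 1*(-236 - 16) = 1*(-252) = -252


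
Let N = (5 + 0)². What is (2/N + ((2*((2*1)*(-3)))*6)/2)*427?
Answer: -383446/25 ≈ -15338.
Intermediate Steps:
N = 25 (N = 5² = 25)
(2/N + ((2*((2*1)*(-3)))*6)/2)*427 = (2/25 + ((2*((2*1)*(-3)))*6)/2)*427 = (2*(1/25) + ((2*(2*(-3)))*6)*(½))*427 = (2/25 + ((2*(-6))*6)*(½))*427 = (2/25 - 12*6*(½))*427 = (2/25 - 72*½)*427 = (2/25 - 36)*427 = -898/25*427 = -383446/25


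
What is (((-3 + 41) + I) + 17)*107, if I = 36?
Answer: 9737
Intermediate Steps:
(((-3 + 41) + I) + 17)*107 = (((-3 + 41) + 36) + 17)*107 = ((38 + 36) + 17)*107 = (74 + 17)*107 = 91*107 = 9737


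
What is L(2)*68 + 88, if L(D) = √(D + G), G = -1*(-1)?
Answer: 88 + 68*√3 ≈ 205.78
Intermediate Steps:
G = 1
L(D) = √(1 + D) (L(D) = √(D + 1) = √(1 + D))
L(2)*68 + 88 = √(1 + 2)*68 + 88 = √3*68 + 88 = 68*√3 + 88 = 88 + 68*√3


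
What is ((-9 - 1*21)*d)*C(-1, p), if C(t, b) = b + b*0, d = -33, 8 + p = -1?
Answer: -8910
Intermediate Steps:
p = -9 (p = -8 - 1 = -9)
C(t, b) = b (C(t, b) = b + 0 = b)
((-9 - 1*21)*d)*C(-1, p) = ((-9 - 1*21)*(-33))*(-9) = ((-9 - 21)*(-33))*(-9) = -30*(-33)*(-9) = 990*(-9) = -8910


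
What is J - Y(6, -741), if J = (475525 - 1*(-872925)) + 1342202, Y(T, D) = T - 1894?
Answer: 2692540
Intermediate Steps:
Y(T, D) = -1894 + T
J = 2690652 (J = (475525 + 872925) + 1342202 = 1348450 + 1342202 = 2690652)
J - Y(6, -741) = 2690652 - (-1894 + 6) = 2690652 - 1*(-1888) = 2690652 + 1888 = 2692540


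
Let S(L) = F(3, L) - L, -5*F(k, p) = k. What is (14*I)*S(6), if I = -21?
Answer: 9702/5 ≈ 1940.4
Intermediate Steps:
F(k, p) = -k/5
S(L) = -⅗ - L (S(L) = -⅕*3 - L = -⅗ - L)
(14*I)*S(6) = (14*(-21))*(-⅗ - 1*6) = -294*(-⅗ - 6) = -294*(-33/5) = 9702/5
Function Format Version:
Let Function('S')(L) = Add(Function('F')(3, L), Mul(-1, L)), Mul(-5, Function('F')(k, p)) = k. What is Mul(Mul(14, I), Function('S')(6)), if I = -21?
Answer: Rational(9702, 5) ≈ 1940.4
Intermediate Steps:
Function('F')(k, p) = Mul(Rational(-1, 5), k)
Function('S')(L) = Add(Rational(-3, 5), Mul(-1, L)) (Function('S')(L) = Add(Mul(Rational(-1, 5), 3), Mul(-1, L)) = Add(Rational(-3, 5), Mul(-1, L)))
Mul(Mul(14, I), Function('S')(6)) = Mul(Mul(14, -21), Add(Rational(-3, 5), Mul(-1, 6))) = Mul(-294, Add(Rational(-3, 5), -6)) = Mul(-294, Rational(-33, 5)) = Rational(9702, 5)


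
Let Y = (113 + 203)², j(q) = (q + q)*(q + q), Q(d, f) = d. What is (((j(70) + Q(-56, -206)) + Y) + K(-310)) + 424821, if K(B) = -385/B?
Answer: 33741779/62 ≈ 5.4422e+5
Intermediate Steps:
j(q) = 4*q² (j(q) = (2*q)*(2*q) = 4*q²)
Y = 99856 (Y = 316² = 99856)
(((j(70) + Q(-56, -206)) + Y) + K(-310)) + 424821 = (((4*70² - 56) + 99856) - 385/(-310)) + 424821 = (((4*4900 - 56) + 99856) - 385*(-1/310)) + 424821 = (((19600 - 56) + 99856) + 77/62) + 424821 = ((19544 + 99856) + 77/62) + 424821 = (119400 + 77/62) + 424821 = 7402877/62 + 424821 = 33741779/62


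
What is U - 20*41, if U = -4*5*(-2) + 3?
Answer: -777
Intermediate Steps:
U = 43 (U = -20*(-2) + 3 = 40 + 3 = 43)
U - 20*41 = 43 - 20*41 = 43 - 820 = -777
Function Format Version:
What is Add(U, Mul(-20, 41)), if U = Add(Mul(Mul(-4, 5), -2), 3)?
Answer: -777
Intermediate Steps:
U = 43 (U = Add(Mul(-20, -2), 3) = Add(40, 3) = 43)
Add(U, Mul(-20, 41)) = Add(43, Mul(-20, 41)) = Add(43, -820) = -777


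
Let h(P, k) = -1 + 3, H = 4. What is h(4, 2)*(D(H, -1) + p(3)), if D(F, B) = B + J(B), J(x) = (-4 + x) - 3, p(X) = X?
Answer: -12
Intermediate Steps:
h(P, k) = 2
J(x) = -7 + x
D(F, B) = -7 + 2*B (D(F, B) = B + (-7 + B) = -7 + 2*B)
h(4, 2)*(D(H, -1) + p(3)) = 2*((-7 + 2*(-1)) + 3) = 2*((-7 - 2) + 3) = 2*(-9 + 3) = 2*(-6) = -12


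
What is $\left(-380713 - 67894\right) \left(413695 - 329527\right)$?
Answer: $-37758353976$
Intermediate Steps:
$\left(-380713 - 67894\right) \left(413695 - 329527\right) = \left(-448607\right) 84168 = -37758353976$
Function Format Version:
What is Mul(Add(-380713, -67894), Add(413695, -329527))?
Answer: -37758353976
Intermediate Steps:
Mul(Add(-380713, -67894), Add(413695, -329527)) = Mul(-448607, 84168) = -37758353976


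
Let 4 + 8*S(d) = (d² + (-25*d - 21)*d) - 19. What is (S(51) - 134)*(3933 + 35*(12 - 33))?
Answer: -51639705/2 ≈ -2.5820e+7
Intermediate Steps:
S(d) = -23/8 + d²/8 + d*(-21 - 25*d)/8 (S(d) = -½ + ((d² + (-25*d - 21)*d) - 19)/8 = -½ + ((d² + (-21 - 25*d)*d) - 19)/8 = -½ + ((d² + d*(-21 - 25*d)) - 19)/8 = -½ + (-19 + d² + d*(-21 - 25*d))/8 = -½ + (-19/8 + d²/8 + d*(-21 - 25*d)/8) = -23/8 + d²/8 + d*(-21 - 25*d)/8)
(S(51) - 134)*(3933 + 35*(12 - 33)) = ((-23/8 - 3*51² - 21/8*51) - 134)*(3933 + 35*(12 - 33)) = ((-23/8 - 3*2601 - 1071/8) - 134)*(3933 + 35*(-21)) = ((-23/8 - 7803 - 1071/8) - 134)*(3933 - 735) = (-31759/4 - 134)*3198 = -32295/4*3198 = -51639705/2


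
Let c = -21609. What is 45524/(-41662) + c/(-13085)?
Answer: 152296309/272573635 ≈ 0.55873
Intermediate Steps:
45524/(-41662) + c/(-13085) = 45524/(-41662) - 21609/(-13085) = 45524*(-1/41662) - 21609*(-1/13085) = -22762/20831 + 21609/13085 = 152296309/272573635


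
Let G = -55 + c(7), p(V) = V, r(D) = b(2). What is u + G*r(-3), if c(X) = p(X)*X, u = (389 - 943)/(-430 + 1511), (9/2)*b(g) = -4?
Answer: 15634/3243 ≈ 4.8208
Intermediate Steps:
b(g) = -8/9 (b(g) = (2/9)*(-4) = -8/9)
r(D) = -8/9
u = -554/1081 ≈ -0.51249
c(X) = X² (c(X) = X*X = X²)
G = -6 (G = -55 + 7² = -55 + 49 = -6)
u + G*r(-3) = -554/1081 - 6*(-8/9) = -554/1081 + 16/3 = 15634/3243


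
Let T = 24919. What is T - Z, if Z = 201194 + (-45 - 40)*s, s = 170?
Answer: -161825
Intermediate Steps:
Z = 186744 (Z = 201194 + (-45 - 40)*170 = 201194 - 85*170 = 201194 - 14450 = 186744)
T - Z = 24919 - 1*186744 = 24919 - 186744 = -161825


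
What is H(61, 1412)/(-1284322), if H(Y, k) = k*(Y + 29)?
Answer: -63540/642161 ≈ -0.098947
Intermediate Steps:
H(Y, k) = k*(29 + Y)
H(61, 1412)/(-1284322) = (1412*(29 + 61))/(-1284322) = (1412*90)*(-1/1284322) = 127080*(-1/1284322) = -63540/642161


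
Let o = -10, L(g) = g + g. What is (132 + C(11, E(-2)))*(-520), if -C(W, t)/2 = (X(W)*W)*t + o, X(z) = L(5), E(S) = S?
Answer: -307840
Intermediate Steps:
L(g) = 2*g
X(z) = 10 (X(z) = 2*5 = 10)
C(W, t) = 20 - 20*W*t (C(W, t) = -2*((10*W)*t - 10) = -2*(10*W*t - 10) = -2*(-10 + 10*W*t) = 20 - 20*W*t)
(132 + C(11, E(-2)))*(-520) = (132 + (20 - 20*11*(-2)))*(-520) = (132 + (20 + 440))*(-520) = (132 + 460)*(-520) = 592*(-520) = -307840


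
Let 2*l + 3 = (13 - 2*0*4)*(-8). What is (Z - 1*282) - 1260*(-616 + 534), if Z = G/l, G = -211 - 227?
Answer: 11025942/107 ≈ 1.0305e+5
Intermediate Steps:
G = -438
l = -107/2 (l = -3/2 + ((13 - 2*0*4)*(-8))/2 = -3/2 + ((13 + 0*4)*(-8))/2 = -3/2 + ((13 + 0)*(-8))/2 = -3/2 + (13*(-8))/2 = -3/2 + (½)*(-104) = -3/2 - 52 = -107/2 ≈ -53.500)
Z = 876/107 (Z = -438/(-107/2) = -438*(-2/107) = 876/107 ≈ 8.1869)
(Z - 1*282) - 1260*(-616 + 534) = (876/107 - 1*282) - 1260*(-616 + 534) = (876/107 - 282) - 1260*(-82) = -29298/107 + 103320 = 11025942/107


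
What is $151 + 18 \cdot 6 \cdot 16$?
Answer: $1879$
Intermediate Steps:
$151 + 18 \cdot 6 \cdot 16 = 151 + 108 \cdot 16 = 151 + 1728 = 1879$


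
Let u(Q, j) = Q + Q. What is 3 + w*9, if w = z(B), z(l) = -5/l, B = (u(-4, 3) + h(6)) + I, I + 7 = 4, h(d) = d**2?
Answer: 6/5 ≈ 1.2000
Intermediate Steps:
u(Q, j) = 2*Q
I = -3 (I = -7 + 4 = -3)
B = 25 (B = (2*(-4) + 6**2) - 3 = (-8 + 36) - 3 = 28 - 3 = 25)
w = -1/5 (w = -5/25 = -5*1/25 = -1/5 ≈ -0.20000)
3 + w*9 = 3 - 1/5*9 = 3 - 9/5 = 6/5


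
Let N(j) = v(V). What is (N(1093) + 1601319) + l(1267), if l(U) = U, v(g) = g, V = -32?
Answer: 1602554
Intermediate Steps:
N(j) = -32
(N(1093) + 1601319) + l(1267) = (-32 + 1601319) + 1267 = 1601287 + 1267 = 1602554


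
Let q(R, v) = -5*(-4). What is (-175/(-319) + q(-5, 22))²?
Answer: 42968025/101761 ≈ 422.24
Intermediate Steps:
q(R, v) = 20
(-175/(-319) + q(-5, 22))² = (-175/(-319) + 20)² = (-175*(-1/319) + 20)² = (175/319 + 20)² = (6555/319)² = 42968025/101761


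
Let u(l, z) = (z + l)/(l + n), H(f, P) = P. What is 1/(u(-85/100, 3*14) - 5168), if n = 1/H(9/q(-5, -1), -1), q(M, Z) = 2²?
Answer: -37/192039 ≈ -0.00019267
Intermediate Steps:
q(M, Z) = 4
n = -1 (n = 1/(-1) = -1)
u(l, z) = (l + z)/(-1 + l) (u(l, z) = (z + l)/(l - 1) = (l + z)/(-1 + l))
1/(u(-85/100, 3*14) - 5168) = 1/((-85/100 + 3*14)/(-1 - 85/100) - 5168) = 1/((-85*1/100 + 42)/(-1 - 85*1/100) - 5168) = 1/((-17/20 + 42)/(-1 - 17/20) - 5168) = 1/((823/20)/(-37/20) - 5168) = 1/(-20/37*823/20 - 5168) = 1/(-823/37 - 5168) = 1/(-192039/37) = -37/192039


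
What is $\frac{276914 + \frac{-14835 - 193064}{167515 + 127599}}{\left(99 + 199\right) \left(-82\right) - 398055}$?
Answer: $- \frac{81720990297}{124683008974} \approx -0.65543$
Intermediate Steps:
$\frac{276914 + \frac{-14835 - 193064}{167515 + 127599}}{\left(99 + 199\right) \left(-82\right) - 398055} = \frac{276914 - \frac{207899}{295114}}{298 \left(-82\right) - 398055} = \frac{276914 - \frac{207899}{295114}}{-24436 - 398055} = \frac{276914 - \frac{207899}{295114}}{-422491} = \frac{81720990297}{295114} \left(- \frac{1}{422491}\right) = - \frac{81720990297}{124683008974}$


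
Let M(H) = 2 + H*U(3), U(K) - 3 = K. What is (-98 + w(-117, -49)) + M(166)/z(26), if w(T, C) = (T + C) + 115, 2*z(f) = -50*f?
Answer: -48924/325 ≈ -150.54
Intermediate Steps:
z(f) = -25*f (z(f) = (-50*f)/2 = -25*f)
U(K) = 3 + K
w(T, C) = 115 + C + T (w(T, C) = (C + T) + 115 = 115 + C + T)
M(H) = 2 + 6*H (M(H) = 2 + H*(3 + 3) = 2 + H*6 = 2 + 6*H)
(-98 + w(-117, -49)) + M(166)/z(26) = (-98 + (115 - 49 - 117)) + (2 + 6*166)/((-25*26)) = (-98 - 51) + (2 + 996)/(-650) = -149 + 998*(-1/650) = -149 - 499/325 = -48924/325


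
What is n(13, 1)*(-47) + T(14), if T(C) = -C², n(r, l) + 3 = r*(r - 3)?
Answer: -6165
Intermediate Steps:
n(r, l) = -3 + r*(-3 + r) (n(r, l) = -3 + r*(r - 3) = -3 + r*(-3 + r))
n(13, 1)*(-47) + T(14) = (-3 + 13² - 3*13)*(-47) - 1*14² = (-3 + 169 - 39)*(-47) - 1*196 = 127*(-47) - 196 = -5969 - 196 = -6165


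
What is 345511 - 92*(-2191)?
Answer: 547083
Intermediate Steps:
345511 - 92*(-2191) = 345511 + 201572 = 547083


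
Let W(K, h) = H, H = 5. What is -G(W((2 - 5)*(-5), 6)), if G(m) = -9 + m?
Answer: 4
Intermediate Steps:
W(K, h) = 5
-G(W((2 - 5)*(-5), 6)) = -(-9 + 5) = -1*(-4) = 4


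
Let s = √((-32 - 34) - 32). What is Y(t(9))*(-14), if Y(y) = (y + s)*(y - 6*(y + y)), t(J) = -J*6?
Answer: 449064 - 58212*I*√2 ≈ 4.4906e+5 - 82324.0*I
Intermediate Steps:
t(J) = -6*J
s = 7*I*√2 (s = √(-66 - 32) = √(-98) = 7*I*√2 ≈ 9.8995*I)
Y(y) = -11*y*(y + 7*I*√2) (Y(y) = (y + 7*I*√2)*(y - 6*(y + y)) = (y + 7*I*√2)*(y - 12*y) = (y + 7*I*√2)*(-11*y) = -11*y*(y + 7*I*√2))
Y(t(9))*(-14) = -11*(-6*9)*(-6*9 + 7*I*√2)*(-14) = -11*(-54)*(-54 + 7*I*√2)*(-14) = (-32076 + 4158*I*√2)*(-14) = 449064 - 58212*I*√2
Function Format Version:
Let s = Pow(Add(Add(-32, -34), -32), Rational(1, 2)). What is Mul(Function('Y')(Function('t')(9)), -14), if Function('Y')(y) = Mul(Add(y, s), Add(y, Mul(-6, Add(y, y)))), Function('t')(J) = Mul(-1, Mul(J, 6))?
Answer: Add(449064, Mul(-58212, I, Pow(2, Rational(1, 2)))) ≈ Add(4.4906e+5, Mul(-82324., I))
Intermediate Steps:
Function('t')(J) = Mul(-6, J) (Function('t')(J) = Mul(-1, Mul(6, J)) = Mul(-6, J))
s = Mul(7, I, Pow(2, Rational(1, 2))) (s = Pow(Add(-66, -32), Rational(1, 2)) = Pow(-98, Rational(1, 2)) = Mul(7, I, Pow(2, Rational(1, 2))) ≈ Mul(9.8995, I))
Function('Y')(y) = Mul(-11, y, Add(y, Mul(7, I, Pow(2, Rational(1, 2))))) (Function('Y')(y) = Mul(Add(y, Mul(7, I, Pow(2, Rational(1, 2)))), Add(y, Mul(-6, Add(y, y)))) = Mul(Add(y, Mul(7, I, Pow(2, Rational(1, 2)))), Add(y, Mul(-6, Mul(2, y)))) = Mul(Add(y, Mul(7, I, Pow(2, Rational(1, 2)))), Add(y, Mul(-12, y))) = Mul(Add(y, Mul(7, I, Pow(2, Rational(1, 2)))), Mul(-11, y)) = Mul(-11, y, Add(y, Mul(7, I, Pow(2, Rational(1, 2))))))
Mul(Function('Y')(Function('t')(9)), -14) = Mul(Mul(-11, Mul(-6, 9), Add(Mul(-6, 9), Mul(7, I, Pow(2, Rational(1, 2))))), -14) = Mul(Mul(-11, -54, Add(-54, Mul(7, I, Pow(2, Rational(1, 2))))), -14) = Mul(Add(-32076, Mul(4158, I, Pow(2, Rational(1, 2)))), -14) = Add(449064, Mul(-58212, I, Pow(2, Rational(1, 2))))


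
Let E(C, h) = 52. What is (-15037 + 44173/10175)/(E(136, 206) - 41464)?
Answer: 76478651/210683550 ≈ 0.36300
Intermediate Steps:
(-15037 + 44173/10175)/(E(136, 206) - 41464) = (-15037 + 44173/10175)/(52 - 41464) = (-15037 + 44173*(1/10175))/(-41412) = (-15037 + 44173/10175)*(-1/41412) = -152957302/10175*(-1/41412) = 76478651/210683550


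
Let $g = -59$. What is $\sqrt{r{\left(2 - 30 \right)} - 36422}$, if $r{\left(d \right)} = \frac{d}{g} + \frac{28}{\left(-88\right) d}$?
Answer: $\frac{i \sqrt{245452450298}}{2596} \approx 190.84 i$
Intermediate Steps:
$r{\left(d \right)} = - \frac{7}{22 d} - \frac{d}{59}$ ($r{\left(d \right)} = \frac{d}{-59} + \frac{28}{\left(-88\right) d} = d \left(- \frac{1}{59}\right) + 28 \left(- \frac{1}{88 d}\right) = - \frac{d}{59} - \frac{7}{22 d} = - \frac{7}{22 d} - \frac{d}{59}$)
$\sqrt{r{\left(2 - 30 \right)} - 36422} = \sqrt{\left(- \frac{7}{22 \left(2 - 30\right)} - \frac{2 - 30}{59}\right) - 36422} = \sqrt{\left(- \frac{7}{22 \left(-28\right)} - - \frac{28}{59}\right) - 36422} = \sqrt{\left(\left(- \frac{7}{22}\right) \left(- \frac{1}{28}\right) + \frac{28}{59}\right) - 36422} = \sqrt{\left(\frac{1}{88} + \frac{28}{59}\right) - 36422} = \sqrt{\frac{2523}{5192} - 36422} = \sqrt{- \frac{189100501}{5192}} = \frac{i \sqrt{245452450298}}{2596}$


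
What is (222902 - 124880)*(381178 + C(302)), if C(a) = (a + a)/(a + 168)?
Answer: 8780529632904/235 ≈ 3.7364e+10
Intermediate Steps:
C(a) = 2*a/(168 + a) (C(a) = (2*a)/(168 + a) = 2*a/(168 + a))
(222902 - 124880)*(381178 + C(302)) = (222902 - 124880)*(381178 + 2*302/(168 + 302)) = 98022*(381178 + 2*302/470) = 98022*(381178 + 2*302*(1/470)) = 98022*(381178 + 302/235) = 98022*(89577132/235) = 8780529632904/235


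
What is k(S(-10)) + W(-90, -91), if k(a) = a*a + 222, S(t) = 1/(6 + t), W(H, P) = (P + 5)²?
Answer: 121889/16 ≈ 7618.1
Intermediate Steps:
W(H, P) = (5 + P)²
k(a) = 222 + a² (k(a) = a² + 222 = 222 + a²)
k(S(-10)) + W(-90, -91) = (222 + (1/(6 - 10))²) + (5 - 91)² = (222 + (1/(-4))²) + (-86)² = (222 + (-¼)²) + 7396 = (222 + 1/16) + 7396 = 3553/16 + 7396 = 121889/16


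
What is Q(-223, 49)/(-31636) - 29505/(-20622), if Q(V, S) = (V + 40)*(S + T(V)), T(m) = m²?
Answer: 1123731731/3883319 ≈ 289.37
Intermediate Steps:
Q(V, S) = (40 + V)*(S + V²) (Q(V, S) = (V + 40)*(S + V²) = (40 + V)*(S + V²))
Q(-223, 49)/(-31636) - 29505/(-20622) = ((-223)³ + 40*49 + 40*(-223)² + 49*(-223))/(-31636) - 29505/(-20622) = (-11089567 + 1960 + 40*49729 - 10927)*(-1/31636) - 29505*(-1/20622) = (-11089567 + 1960 + 1989160 - 10927)*(-1/31636) + 1405/982 = -9109374*(-1/31636) + 1405/982 = 4554687/15818 + 1405/982 = 1123731731/3883319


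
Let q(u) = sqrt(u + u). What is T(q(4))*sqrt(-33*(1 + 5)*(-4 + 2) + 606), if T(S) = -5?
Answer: -5*sqrt(1002) ≈ -158.27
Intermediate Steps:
q(u) = sqrt(2)*sqrt(u) (q(u) = sqrt(2*u) = sqrt(2)*sqrt(u))
T(q(4))*sqrt(-33*(1 + 5)*(-4 + 2) + 606) = -5*sqrt(-33*(1 + 5)*(-4 + 2) + 606) = -5*sqrt(-198*(-2) + 606) = -5*sqrt(-33*(-12) + 606) = -5*sqrt(396 + 606) = -5*sqrt(1002)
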